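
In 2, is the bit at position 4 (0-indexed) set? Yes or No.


0b10, bit 4 = 0. No

No


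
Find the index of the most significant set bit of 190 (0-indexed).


0b10111110. Highest set bit at position 7

7


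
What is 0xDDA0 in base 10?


DDA0 hex = 56736 decimal

56736


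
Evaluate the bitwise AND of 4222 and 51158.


0b1000001111110 & 0b1100011111010110 = 0b1010110 = 86

86


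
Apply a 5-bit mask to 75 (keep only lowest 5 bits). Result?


75 & 31 = 11

11


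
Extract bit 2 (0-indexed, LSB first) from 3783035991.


0b11100001011111001000110001010111, position 2 = 1

1


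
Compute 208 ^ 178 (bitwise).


0b11010000 ^ 0b10110010 = 0b1100010 = 98

98


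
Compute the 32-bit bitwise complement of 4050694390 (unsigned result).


~0b11110001011100001011000011110110 = 0b1110100011110100111100001001 = 244272905 (32-bit unsigned)

244272905


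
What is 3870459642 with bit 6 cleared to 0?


3870459642 & ~(1 << 6) = 3870459578

3870459578


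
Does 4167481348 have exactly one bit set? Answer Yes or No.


0b11111000011001101011100000000100. Multiple bits set => No

No


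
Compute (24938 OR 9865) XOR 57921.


Step 1: 24938 | 9865 = 26603
Step 2: 26603 ^ 57921 = 34218

34218


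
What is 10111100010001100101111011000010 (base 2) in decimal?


10111100010001100101111011000010 in decimal = 3158728386

3158728386


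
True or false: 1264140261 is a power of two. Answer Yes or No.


0b1001011010110010011111111100101. Multiple bits set => No

No


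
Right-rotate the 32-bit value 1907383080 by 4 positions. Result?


Rotate 0b1110001101100000101101100101000 right by 4 (32-bit) = 0b10000111000110110000010110110010 = 2266695090

2266695090


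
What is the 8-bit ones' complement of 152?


152 ^ 255 = 103

103


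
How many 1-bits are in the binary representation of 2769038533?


0b10100101000011000010110011000101 has 13 set bits

13


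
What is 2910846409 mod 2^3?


2910846409 & 7 = 1

1


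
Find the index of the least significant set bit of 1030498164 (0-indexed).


0b111101011011000010011101110100. Lowest set bit at position 2

2


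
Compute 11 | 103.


0b1011 | 0b1100111 = 0b1101111 = 111

111


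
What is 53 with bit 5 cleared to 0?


53 & ~(1 << 5) = 21

21


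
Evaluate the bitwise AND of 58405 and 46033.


0b1110010000100101 & 0b1011001111010001 = 0b1010000000000001 = 40961

40961


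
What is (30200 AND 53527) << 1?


Step 1: 30200 & 53527 = 20752
Step 2: 20752 << 1 = 41504

41504


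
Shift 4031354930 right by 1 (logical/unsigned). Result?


0b11110000010010011001100000110010 >> 1 = 0b1111000001001001100110000011001 = 2015677465

2015677465


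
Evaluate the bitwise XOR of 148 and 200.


0b10010100 ^ 0b11001000 = 0b1011100 = 92

92


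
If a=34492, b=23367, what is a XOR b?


34492 ^ 23367 = 56827

56827


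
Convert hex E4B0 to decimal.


E4B0 hex = 58544 decimal

58544


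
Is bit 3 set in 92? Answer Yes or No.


0b1011100, bit 3 = 1. Yes

Yes


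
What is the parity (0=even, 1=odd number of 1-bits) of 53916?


0b1101001010011100 has 8 ones => parity 0

0


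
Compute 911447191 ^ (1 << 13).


911447191 ^ (1 << 13) = 911447191 ^ 8192 = 911455383

911455383


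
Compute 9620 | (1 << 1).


9620 | (1 << 1) = 9620 | 2 = 9622

9622


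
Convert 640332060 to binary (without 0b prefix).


640332060 = 100110001010101011000100011100 in binary

100110001010101011000100011100


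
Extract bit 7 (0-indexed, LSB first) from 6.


0b110, position 7 = 0

0


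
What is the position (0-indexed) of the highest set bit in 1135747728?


0b1000011101100100010001010010000. Highest set bit at position 30

30


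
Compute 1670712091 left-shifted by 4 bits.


0b1100011100101010000101100011011 << 4 = 0b11000111001010100001011000110110000 = 26731393456

26731393456


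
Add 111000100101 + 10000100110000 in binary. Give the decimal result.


111000100101 + 10000100110000 = 10111101010101 = 12117

12117


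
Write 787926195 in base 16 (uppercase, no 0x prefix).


787926195 = 2EF6CCB3 hex

2EF6CCB3


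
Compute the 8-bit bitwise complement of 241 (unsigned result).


~0b11110001 = 0b1110 = 14 (8-bit unsigned)

14


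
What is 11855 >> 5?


0b10111001001111 >> 5 = 0b101110010 = 370

370


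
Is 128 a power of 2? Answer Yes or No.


0b10000000. Only one bit set => Yes

Yes


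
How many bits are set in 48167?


0b1011110000100111 has 9 set bits

9


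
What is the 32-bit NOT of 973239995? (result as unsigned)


~0b111010000000100111011010111011 = 0b11000101111111011000100101000100 = 3321727300 (32-bit unsigned)

3321727300


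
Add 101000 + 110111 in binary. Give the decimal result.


101000 + 110111 = 1011111 = 95

95


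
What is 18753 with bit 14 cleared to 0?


18753 & ~(1 << 14) = 2369

2369


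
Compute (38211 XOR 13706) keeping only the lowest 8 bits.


Step 1: 38211 ^ 13706 = 41161
Step 2: 41161 & 255 = 201

201


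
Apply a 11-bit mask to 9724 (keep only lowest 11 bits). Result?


9724 & 2047 = 1532

1532


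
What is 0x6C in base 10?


6C hex = 108 decimal

108


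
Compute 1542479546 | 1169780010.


0b1011011111100000101111010111010 | 0b1000101101110010110110100101010 = 0b1011111111110010111111110111010 = 1610186682

1610186682


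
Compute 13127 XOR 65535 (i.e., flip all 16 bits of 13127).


13127 ^ 65535 = 52408

52408


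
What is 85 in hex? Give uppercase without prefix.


85 = 55 hex

55


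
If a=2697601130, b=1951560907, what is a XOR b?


2697601130 ^ 1951560907 = 3566752929

3566752929


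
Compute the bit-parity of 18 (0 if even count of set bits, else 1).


0b10010 has 2 ones => parity 0

0


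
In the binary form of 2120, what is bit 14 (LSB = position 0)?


0b100001001000, position 14 = 0

0


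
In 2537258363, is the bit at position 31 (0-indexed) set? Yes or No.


0b10010111001110110111110101111011, bit 31 = 1. Yes

Yes


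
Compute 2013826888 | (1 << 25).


2013826888 | (1 << 25) = 2013826888 | 33554432 = 2047381320

2047381320


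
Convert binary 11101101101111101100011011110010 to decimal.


11101101101111101100011011110010 in decimal = 3988702962

3988702962


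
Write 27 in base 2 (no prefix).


27 = 11011 in binary

11011


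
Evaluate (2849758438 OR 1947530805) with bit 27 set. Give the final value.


Step 1: 2849758438 | 1947530805 = 4259315447
Step 2: 4259315447 | (1 << 27) = 4259315447 | 134217728 = 4259315447

4259315447


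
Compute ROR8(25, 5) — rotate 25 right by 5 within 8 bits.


Rotate 0b11001 right by 5 (8-bit) = 0b11001000 = 200

200


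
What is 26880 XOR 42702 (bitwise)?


0b110100100000000 ^ 0b1010011011001110 = 0b1100111111001110 = 53198

53198


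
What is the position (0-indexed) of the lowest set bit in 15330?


0b11101111100010. Lowest set bit at position 1

1


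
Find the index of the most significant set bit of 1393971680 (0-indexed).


0b1010011000101100101000111100000. Highest set bit at position 30

30


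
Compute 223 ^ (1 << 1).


223 ^ (1 << 1) = 223 ^ 2 = 221

221


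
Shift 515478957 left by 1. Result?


0b11110101110011001010110101101 << 1 = 0b111101011100110010101101011010 = 1030957914

1030957914


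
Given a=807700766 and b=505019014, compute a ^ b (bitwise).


807700766 ^ 505019014 = 775779224

775779224


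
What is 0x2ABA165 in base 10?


2ABA165 hex = 44802405 decimal

44802405


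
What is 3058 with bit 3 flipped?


3058 ^ (1 << 3) = 3058 ^ 8 = 3066

3066


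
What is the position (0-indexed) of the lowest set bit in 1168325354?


0b1000101101000110011101011101010. Lowest set bit at position 1

1


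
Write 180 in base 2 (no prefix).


180 = 10110100 in binary

10110100


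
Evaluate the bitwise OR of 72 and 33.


0b1001000 | 0b100001 = 0b1101001 = 105

105


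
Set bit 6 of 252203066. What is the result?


252203066 | (1 << 6) = 252203066 | 64 = 252203130

252203130


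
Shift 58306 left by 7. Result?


0b1110001111000010 << 7 = 0b11100011110000100000000 = 7463168

7463168


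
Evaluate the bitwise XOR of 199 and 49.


0b11000111 ^ 0b110001 = 0b11110110 = 246

246


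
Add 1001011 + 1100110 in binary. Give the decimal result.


1001011 + 1100110 = 10110001 = 177

177


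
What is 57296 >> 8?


0b1101111111010000 >> 8 = 0b11011111 = 223

223


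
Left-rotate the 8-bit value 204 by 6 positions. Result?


Rotate 0b11001100 left by 6 (8-bit) = 0b110011 = 51

51


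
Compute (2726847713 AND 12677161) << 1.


Step 1: 2726847713 & 12677161 = 8413217
Step 2: 8413217 << 1 = 16826434

16826434


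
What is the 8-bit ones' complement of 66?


66 ^ 255 = 189

189


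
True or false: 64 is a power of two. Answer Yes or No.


0b1000000. Only one bit set => Yes

Yes


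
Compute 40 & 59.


0b101000 & 0b111011 = 0b101000 = 40

40


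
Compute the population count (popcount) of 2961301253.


0b10110000100000011101111100000101 has 14 set bits

14


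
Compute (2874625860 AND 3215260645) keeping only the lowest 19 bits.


Step 1: 2874625860 & 3215260645 = 2869185348
Step 2: 2869185348 & 524287 = 281412

281412


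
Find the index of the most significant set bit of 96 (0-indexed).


0b1100000. Highest set bit at position 6

6


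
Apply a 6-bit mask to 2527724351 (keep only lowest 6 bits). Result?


2527724351 & 63 = 63

63


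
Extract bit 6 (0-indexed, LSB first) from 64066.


0b1111101001000010, position 6 = 1

1


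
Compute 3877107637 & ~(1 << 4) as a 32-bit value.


3877107637 & ~(1 << 4) = 3877107621

3877107621


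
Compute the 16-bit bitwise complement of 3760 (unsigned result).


~0b111010110000 = 0b1111000101001111 = 61775 (16-bit unsigned)

61775


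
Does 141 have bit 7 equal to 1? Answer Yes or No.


0b10001101, bit 7 = 1. Yes

Yes


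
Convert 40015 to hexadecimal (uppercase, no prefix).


40015 = 9C4F hex

9C4F


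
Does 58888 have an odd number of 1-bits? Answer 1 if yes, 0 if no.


0b1110011000001000 has 6 ones => parity 0

0


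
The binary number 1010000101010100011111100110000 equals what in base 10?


1010000101010100011111100110000 in decimal = 1353334576

1353334576


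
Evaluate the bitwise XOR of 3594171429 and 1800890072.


0b11010110001110101011010000100101 ^ 0b1101011010101110110011011011000 = 0b10111101011011011101001011111101 = 3178091261

3178091261


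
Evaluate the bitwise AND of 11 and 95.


0b1011 & 0b1011111 = 0b1011 = 11

11


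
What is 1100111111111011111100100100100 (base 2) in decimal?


1100111111111011111100100100100 in decimal = 1744697636

1744697636


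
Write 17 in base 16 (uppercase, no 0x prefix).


17 = 11 hex

11


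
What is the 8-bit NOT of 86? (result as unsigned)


~0b1010110 = 0b10101001 = 169 (8-bit unsigned)

169


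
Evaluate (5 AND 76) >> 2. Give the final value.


Step 1: 5 & 76 = 4
Step 2: 4 >> 2 = 1

1


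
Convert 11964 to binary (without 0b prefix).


11964 = 10111010111100 in binary

10111010111100


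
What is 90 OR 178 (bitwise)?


0b1011010 | 0b10110010 = 0b11111010 = 250

250


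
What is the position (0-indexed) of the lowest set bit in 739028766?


0b101100000011001010111100011110. Lowest set bit at position 1

1


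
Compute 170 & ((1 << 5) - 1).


170 & 31 = 10

10


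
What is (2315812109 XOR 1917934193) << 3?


Step 1: 2315812109 ^ 1917934193 = 4166592380
Step 2: 4166592380 << 3 = 33332739040

33332739040


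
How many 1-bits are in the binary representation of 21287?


0b101001100100111 has 8 set bits

8


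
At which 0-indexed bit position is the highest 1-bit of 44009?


0b1010101111101001. Highest set bit at position 15

15


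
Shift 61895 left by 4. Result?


0b1111000111000111 << 4 = 0b11110001110001110000 = 990320

990320


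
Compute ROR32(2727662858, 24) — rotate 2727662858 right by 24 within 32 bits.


Rotate 0b10100010100101001101010100001010 right by 24 (32-bit) = 0b10010100110101010000101010100010 = 2496989858

2496989858


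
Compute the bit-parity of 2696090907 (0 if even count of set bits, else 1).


0b10100000101100110001010100011011 has 14 ones => parity 0

0


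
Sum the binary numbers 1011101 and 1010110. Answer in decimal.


1011101 + 1010110 = 10110011 = 179

179


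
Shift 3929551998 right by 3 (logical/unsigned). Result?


0b11101010001110000011010001111110 >> 3 = 0b11101010001110000011010001111 = 491193999

491193999


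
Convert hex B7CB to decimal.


B7CB hex = 47051 decimal

47051


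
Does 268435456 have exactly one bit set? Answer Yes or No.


0b10000000000000000000000000000. Only one bit set => Yes

Yes


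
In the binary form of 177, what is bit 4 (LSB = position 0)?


0b10110001, position 4 = 1

1


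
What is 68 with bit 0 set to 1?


68 | (1 << 0) = 68 | 1 = 69

69


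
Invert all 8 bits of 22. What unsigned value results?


22 ^ 255 = 233

233


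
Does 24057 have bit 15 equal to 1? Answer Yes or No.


0b101110111111001, bit 15 = 0. No

No


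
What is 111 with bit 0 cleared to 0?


111 & ~(1 << 0) = 110

110


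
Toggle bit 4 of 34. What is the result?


34 ^ (1 << 4) = 34 ^ 16 = 50

50


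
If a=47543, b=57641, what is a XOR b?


47543 ^ 57641 = 22686

22686


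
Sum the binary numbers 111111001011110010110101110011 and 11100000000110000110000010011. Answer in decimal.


111111001011110010110101110011 + 11100000000110000110000010011 = 1011011001100100011100110000110 = 1530018182

1530018182


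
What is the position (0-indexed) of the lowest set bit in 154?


0b10011010. Lowest set bit at position 1

1


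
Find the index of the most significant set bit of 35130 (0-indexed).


0b1000100100111010. Highest set bit at position 15

15


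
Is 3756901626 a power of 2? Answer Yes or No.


0b11011111111011011100010011111010. Multiple bits set => No

No


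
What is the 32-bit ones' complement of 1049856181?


1049856181 ^ 4294967295 = 3245111114

3245111114


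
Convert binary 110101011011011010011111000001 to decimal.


110101011011011010011111000001 in decimal = 896378817

896378817


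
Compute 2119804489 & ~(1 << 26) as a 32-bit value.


2119804489 & ~(1 << 26) = 2052695625

2052695625


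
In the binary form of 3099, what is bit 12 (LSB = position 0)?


0b110000011011, position 12 = 0

0


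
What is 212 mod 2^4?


212 & 15 = 4

4


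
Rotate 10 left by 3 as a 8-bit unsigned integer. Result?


Rotate 0b1010 left by 3 (8-bit) = 0b1010000 = 80

80


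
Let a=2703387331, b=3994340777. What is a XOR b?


2703387331 ^ 3994340777 = 1328981866

1328981866


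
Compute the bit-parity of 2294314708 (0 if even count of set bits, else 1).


0b10001000110000000111011011010100 has 13 ones => parity 1

1


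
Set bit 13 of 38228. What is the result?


38228 | (1 << 13) = 38228 | 8192 = 46420

46420


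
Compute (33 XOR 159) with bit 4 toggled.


Step 1: 33 ^ 159 = 190
Step 2: 190 ^ (1 << 4) = 190 ^ 16 = 174

174


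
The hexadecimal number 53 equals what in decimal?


53 hex = 83 decimal

83


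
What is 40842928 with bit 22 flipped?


40842928 ^ (1 << 22) = 40842928 ^ 4194304 = 36648624

36648624


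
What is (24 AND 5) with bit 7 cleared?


Step 1: 24 & 5 = 0
Step 2: 0 & ~(1 << 7) = 0

0


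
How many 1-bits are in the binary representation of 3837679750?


0b11100100101111100101100010000110 has 16 set bits

16


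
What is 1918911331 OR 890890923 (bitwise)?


0b1110010011000000100001101100011 | 0b110101000110011110101010101011 = 0b1110111011110011110101111101011 = 2004478955

2004478955


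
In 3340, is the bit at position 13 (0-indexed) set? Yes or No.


0b110100001100, bit 13 = 0. No

No


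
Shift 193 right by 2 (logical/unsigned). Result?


0b11000001 >> 2 = 0b110000 = 48

48


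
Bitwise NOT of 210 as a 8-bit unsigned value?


~0b11010010 = 0b101101 = 45 (8-bit unsigned)

45


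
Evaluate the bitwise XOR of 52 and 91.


0b110100 ^ 0b1011011 = 0b1101111 = 111

111


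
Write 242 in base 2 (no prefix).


242 = 11110010 in binary

11110010


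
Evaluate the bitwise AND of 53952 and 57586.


0b1101001011000000 & 0b1110000011110010 = 0b1100000011000000 = 49344

49344


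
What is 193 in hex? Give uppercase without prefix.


193 = C1 hex

C1


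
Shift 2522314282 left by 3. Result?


0b10010110010101110111011000101010 << 3 = 0b10010110010101110111011000101010000 = 20178514256

20178514256


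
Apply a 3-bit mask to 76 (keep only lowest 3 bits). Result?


76 & 7 = 4

4


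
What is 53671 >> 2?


0b1101000110100111 >> 2 = 0b11010001101001 = 13417

13417


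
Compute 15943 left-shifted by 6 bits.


0b11111001000111 << 6 = 0b11111001000111000000 = 1020352

1020352


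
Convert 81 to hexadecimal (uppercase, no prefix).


81 = 51 hex

51


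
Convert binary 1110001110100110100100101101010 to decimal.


1110001110100110100100101101010 in decimal = 1909672298

1909672298


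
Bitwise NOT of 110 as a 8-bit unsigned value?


~0b1101110 = 0b10010001 = 145 (8-bit unsigned)

145


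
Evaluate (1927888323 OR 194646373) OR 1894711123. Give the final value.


Step 1: 1927888323 | 194646373 = 2080062951
Step 2: 2080062951 | 1894711123 = 2080374775

2080374775


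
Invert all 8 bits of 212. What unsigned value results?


212 ^ 255 = 43

43


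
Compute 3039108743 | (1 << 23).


3039108743 | (1 << 23) = 3039108743 | 8388608 = 3047497351

3047497351


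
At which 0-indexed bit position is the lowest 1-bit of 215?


0b11010111. Lowest set bit at position 0

0


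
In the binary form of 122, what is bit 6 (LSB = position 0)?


0b1111010, position 6 = 1

1


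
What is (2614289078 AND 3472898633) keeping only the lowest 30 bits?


Step 1: 2614289078 & 3472898633 = 2332041728
Step 2: 2332041728 & 1073741823 = 184558080

184558080


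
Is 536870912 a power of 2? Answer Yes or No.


0b100000000000000000000000000000. Only one bit set => Yes

Yes


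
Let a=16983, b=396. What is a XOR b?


16983 ^ 396 = 17371

17371


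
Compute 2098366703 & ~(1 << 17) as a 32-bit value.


2098366703 & ~(1 << 17) = 2098235631

2098235631


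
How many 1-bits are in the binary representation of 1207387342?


0b1000111111101110100010011001110 has 18 set bits

18


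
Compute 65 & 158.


0b1000001 & 0b10011110 = 0b0 = 0

0


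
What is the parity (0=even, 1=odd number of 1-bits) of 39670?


0b1001101011110110 has 10 ones => parity 0

0


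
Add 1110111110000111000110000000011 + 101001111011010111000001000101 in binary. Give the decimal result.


1110111110000111000110000000011 + 101001111011010111000001000101 = 10100001101100001111110001001000 = 2712730696

2712730696


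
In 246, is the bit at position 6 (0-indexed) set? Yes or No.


0b11110110, bit 6 = 1. Yes

Yes


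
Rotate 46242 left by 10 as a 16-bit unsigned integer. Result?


Rotate 0b1011010010100010 left by 10 (16-bit) = 0b1000101011010010 = 35538

35538


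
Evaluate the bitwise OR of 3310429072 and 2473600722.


0b11000101010100010010001110010000 | 0b10010011011100000010011011010010 = 0b11010111011100010010011111010010 = 3614517202

3614517202


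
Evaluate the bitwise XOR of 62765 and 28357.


0b1111010100101101 ^ 0b110111011000101 = 0b1001101111101000 = 39912

39912


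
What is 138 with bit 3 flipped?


138 ^ (1 << 3) = 138 ^ 8 = 130

130


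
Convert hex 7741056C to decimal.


7741056C hex = 2000749932 decimal

2000749932


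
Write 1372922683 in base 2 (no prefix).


1372922683 = 1010001110101010010001100111011 in binary

1010001110101010010001100111011


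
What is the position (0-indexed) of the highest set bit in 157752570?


0b1001011001110001110011111010. Highest set bit at position 27

27


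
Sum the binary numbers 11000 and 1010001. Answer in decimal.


11000 + 1010001 = 1101001 = 105

105


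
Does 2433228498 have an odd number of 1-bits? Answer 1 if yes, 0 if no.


0b10010001000010000001111011010010 has 12 ones => parity 0

0


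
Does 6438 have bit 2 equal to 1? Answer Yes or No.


0b1100100100110, bit 2 = 1. Yes

Yes


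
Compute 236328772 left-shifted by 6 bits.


0b1110000101100001011101000100 << 6 = 0b1110000101100001011101000100000000 = 15125041408

15125041408


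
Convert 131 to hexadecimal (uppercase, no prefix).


131 = 83 hex

83


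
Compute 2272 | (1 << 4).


2272 | (1 << 4) = 2272 | 16 = 2288

2288


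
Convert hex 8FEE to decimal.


8FEE hex = 36846 decimal

36846


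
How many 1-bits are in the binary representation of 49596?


0b1100000110111100 has 8 set bits

8


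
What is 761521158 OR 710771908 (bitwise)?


0b101101011000111110010000000110 | 0b101010010111011000010011000100 = 0b101111011111111110010011000110 = 796910790

796910790


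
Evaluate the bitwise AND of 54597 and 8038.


0b1101010101000101 & 0b1111101100110 = 0b1010101000100 = 5444

5444


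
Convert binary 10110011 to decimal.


10110011 in decimal = 179

179


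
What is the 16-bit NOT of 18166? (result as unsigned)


~0b100011011110110 = 0b1011100100001001 = 47369 (16-bit unsigned)

47369


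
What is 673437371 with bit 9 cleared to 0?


673437371 & ~(1 << 9) = 673436859

673436859


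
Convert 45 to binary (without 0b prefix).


45 = 101101 in binary

101101


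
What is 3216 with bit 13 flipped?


3216 ^ (1 << 13) = 3216 ^ 8192 = 11408

11408


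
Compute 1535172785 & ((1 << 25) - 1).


1535172785 & 33554431 = 25223345

25223345


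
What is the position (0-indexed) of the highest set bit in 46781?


0b1011011010111101. Highest set bit at position 15

15


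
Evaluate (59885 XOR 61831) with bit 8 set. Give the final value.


Step 1: 59885 ^ 61831 = 6250
Step 2: 6250 | (1 << 8) = 6250 | 256 = 6506

6506


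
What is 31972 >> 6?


0b111110011100100 >> 6 = 0b111110011 = 499

499


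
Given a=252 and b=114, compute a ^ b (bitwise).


252 ^ 114 = 142

142


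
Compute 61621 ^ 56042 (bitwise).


0b1111000010110101 ^ 0b1101101011101010 = 0b10101001011111 = 10847

10847


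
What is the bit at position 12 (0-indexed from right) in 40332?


0b1001110110001100, position 12 = 1

1


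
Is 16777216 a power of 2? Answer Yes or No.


0b1000000000000000000000000. Only one bit set => Yes

Yes


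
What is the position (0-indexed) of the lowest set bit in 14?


0b1110. Lowest set bit at position 1

1


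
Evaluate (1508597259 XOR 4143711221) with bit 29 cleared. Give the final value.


Step 1: 1508597259 ^ 4143711221 = 2937544190
Step 2: 2937544190 & ~(1 << 29) = 2400673278

2400673278


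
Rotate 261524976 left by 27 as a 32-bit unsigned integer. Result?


Rotate 0b1111100101101000110111110000 left by 27 (32-bit) = 0b10000000011111001011010001101111 = 2155656303

2155656303


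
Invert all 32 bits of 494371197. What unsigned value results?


494371197 ^ 4294967295 = 3800596098

3800596098


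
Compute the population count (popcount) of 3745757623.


0b11011111010000111011100110110111 has 21 set bits

21


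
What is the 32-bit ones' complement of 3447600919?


3447600919 ^ 4294967295 = 847366376

847366376


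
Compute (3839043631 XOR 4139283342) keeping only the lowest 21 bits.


Step 1: 3839043631 ^ 4139283342 = 309025697
Step 2: 309025697 & 2097151 = 744353

744353


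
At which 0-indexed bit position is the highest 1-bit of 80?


0b1010000. Highest set bit at position 6

6


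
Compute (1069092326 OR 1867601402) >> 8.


Step 1: 1069092326 | 1867601402 = 2147048958
Step 2: 2147048958 >> 8 = 8386909

8386909


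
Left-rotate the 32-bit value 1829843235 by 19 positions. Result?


Rotate 0b1101101000100010011000100100011 left by 19 (32-bit) = 0b10001001000110110110100010001001 = 2300274825

2300274825


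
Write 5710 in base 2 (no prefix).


5710 = 1011001001110 in binary

1011001001110


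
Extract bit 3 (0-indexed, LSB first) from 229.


0b11100101, position 3 = 0

0


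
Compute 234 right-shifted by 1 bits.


0b11101010 >> 1 = 0b1110101 = 117

117


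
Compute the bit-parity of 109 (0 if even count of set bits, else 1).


0b1101101 has 5 ones => parity 1

1


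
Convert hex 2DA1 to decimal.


2DA1 hex = 11681 decimal

11681


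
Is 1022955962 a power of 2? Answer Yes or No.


0b111100111110010001000110111010. Multiple bits set => No

No


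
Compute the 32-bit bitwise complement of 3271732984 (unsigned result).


~0b11000011000000101010111011111000 = 0b111100111111010101000100000111 = 1023234311 (32-bit unsigned)

1023234311


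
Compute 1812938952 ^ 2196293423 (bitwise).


0b1101100000011110100000011001000 ^ 0b10000010111010001100011100101111 = 0b11101110111001111000011111100111 = 4008151015

4008151015


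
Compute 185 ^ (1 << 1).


185 ^ (1 << 1) = 185 ^ 2 = 187

187


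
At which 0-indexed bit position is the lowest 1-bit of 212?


0b11010100. Lowest set bit at position 2

2


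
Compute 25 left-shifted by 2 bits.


0b11001 << 2 = 0b1100100 = 100

100


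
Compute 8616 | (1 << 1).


8616 | (1 << 1) = 8616 | 2 = 8618

8618


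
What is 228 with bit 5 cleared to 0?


228 & ~(1 << 5) = 196

196


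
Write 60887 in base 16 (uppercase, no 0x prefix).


60887 = EDD7 hex

EDD7


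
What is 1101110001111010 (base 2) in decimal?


1101110001111010 in decimal = 56442

56442


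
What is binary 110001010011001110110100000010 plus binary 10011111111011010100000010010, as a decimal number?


110001010011001110110100000010 + 10011111111011010100000010010 = 1000101010010101001010100010100 = 1162515732

1162515732


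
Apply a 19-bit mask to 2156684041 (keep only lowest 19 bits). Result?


2156684041 & 524287 = 287497

287497


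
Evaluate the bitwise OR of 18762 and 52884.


0b100100101001010 | 0b1100111010010100 = 0b1100111111011110 = 53214

53214


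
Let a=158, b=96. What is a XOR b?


158 ^ 96 = 254

254


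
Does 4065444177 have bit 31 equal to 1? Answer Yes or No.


0b11110010010100011100000101010001, bit 31 = 1. Yes

Yes


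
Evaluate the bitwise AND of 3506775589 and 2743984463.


0b11010001000001010010011000100101 & 0b10100011100011011110000101001111 = 0b10000001000001010010000000000101 = 2164596741

2164596741


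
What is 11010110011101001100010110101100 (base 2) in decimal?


11010110011101001100010110101100 in decimal = 3597977004

3597977004


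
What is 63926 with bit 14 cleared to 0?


63926 & ~(1 << 14) = 47542

47542


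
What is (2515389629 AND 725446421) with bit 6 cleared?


Step 1: 2515389629 & 725446421 = 19745813
Step 2: 19745813 & ~(1 << 6) = 19745813

19745813


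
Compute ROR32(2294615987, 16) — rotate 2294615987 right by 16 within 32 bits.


Rotate 0b10001000110001010000111110110011 right by 16 (32-bit) = 0b1111101100111000100011000101 = 263424197

263424197


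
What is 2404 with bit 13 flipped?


2404 ^ (1 << 13) = 2404 ^ 8192 = 10596

10596


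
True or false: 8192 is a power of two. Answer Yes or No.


0b10000000000000. Only one bit set => Yes

Yes


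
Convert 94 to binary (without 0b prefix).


94 = 1011110 in binary

1011110


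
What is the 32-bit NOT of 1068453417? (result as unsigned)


~0b111111101011110100111000101001 = 0b11000000010100001011000111010110 = 3226513878 (32-bit unsigned)

3226513878


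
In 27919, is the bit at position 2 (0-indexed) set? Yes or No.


0b110110100001111, bit 2 = 1. Yes

Yes


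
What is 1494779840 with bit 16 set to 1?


1494779840 | (1 << 16) = 1494779840 | 65536 = 1494845376

1494845376


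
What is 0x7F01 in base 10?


7F01 hex = 32513 decimal

32513


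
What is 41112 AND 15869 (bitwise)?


0b1010000010011000 & 0b11110111111101 = 0b10000010011000 = 8344

8344


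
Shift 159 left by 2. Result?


0b10011111 << 2 = 0b1001111100 = 636

636


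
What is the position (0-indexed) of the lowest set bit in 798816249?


0b101111100111001111011111111001. Lowest set bit at position 0

0


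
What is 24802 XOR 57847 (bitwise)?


0b110000011100010 ^ 0b1110000111110111 = 0b1000000100010101 = 33045

33045


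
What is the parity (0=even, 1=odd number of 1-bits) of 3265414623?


0b11000010101000100100010111011111 has 16 ones => parity 0

0


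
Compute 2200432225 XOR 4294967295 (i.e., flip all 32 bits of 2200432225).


2200432225 ^ 4294967295 = 2094535070

2094535070


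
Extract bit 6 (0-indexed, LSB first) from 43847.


0b1010101101000111, position 6 = 1

1


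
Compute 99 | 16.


0b1100011 | 0b10000 = 0b1110011 = 115

115


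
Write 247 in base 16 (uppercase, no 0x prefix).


247 = F7 hex

F7


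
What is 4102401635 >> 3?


0b11110100100001011010111001100011 >> 3 = 0b11110100100001011010111001100 = 512800204

512800204


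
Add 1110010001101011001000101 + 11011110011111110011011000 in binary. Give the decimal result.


1110010001101011001000101 + 11011110011111110011011000 = 101010000101101001100011101 = 88265501

88265501


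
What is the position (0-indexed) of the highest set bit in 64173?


0b1111101010101101. Highest set bit at position 15

15


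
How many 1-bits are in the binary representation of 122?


0b1111010 has 5 set bits

5


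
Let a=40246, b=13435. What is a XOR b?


40246 ^ 13435 = 43341

43341


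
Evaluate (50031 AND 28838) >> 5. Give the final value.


Step 1: 50031 & 28838 = 16422
Step 2: 16422 >> 5 = 513

513


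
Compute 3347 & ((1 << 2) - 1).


3347 & 3 = 3

3


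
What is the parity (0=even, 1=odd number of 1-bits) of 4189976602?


0b11111001101111011111100000011010 has 20 ones => parity 0

0


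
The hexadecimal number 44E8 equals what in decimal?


44E8 hex = 17640 decimal

17640


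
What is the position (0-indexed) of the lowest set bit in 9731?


0b10011000000011. Lowest set bit at position 0

0


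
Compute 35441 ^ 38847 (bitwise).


0b1000101001110001 ^ 0b1001011110111111 = 0b1110111001110 = 7630

7630


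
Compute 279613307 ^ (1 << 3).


279613307 ^ (1 << 3) = 279613307 ^ 8 = 279613299

279613299


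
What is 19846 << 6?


0b100110110000110 << 6 = 0b100110110000110000000 = 1270144

1270144


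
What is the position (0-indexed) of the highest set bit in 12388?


0b11000001100100. Highest set bit at position 13

13


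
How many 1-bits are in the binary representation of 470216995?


0b11100000001101111000100100011 has 13 set bits

13


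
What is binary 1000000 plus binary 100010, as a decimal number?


1000000 + 100010 = 1100010 = 98

98


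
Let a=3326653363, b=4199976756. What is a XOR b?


3326653363 ^ 4199976756 = 1008614535

1008614535


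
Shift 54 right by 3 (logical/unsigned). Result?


0b110110 >> 3 = 0b110 = 6

6


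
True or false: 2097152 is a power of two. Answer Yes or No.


0b1000000000000000000000. Only one bit set => Yes

Yes


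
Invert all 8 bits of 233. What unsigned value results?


233 ^ 255 = 22

22


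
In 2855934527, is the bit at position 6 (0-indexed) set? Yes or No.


0b10101010001110100001101000111111, bit 6 = 0. No

No


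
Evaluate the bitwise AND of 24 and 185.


0b11000 & 0b10111001 = 0b11000 = 24

24


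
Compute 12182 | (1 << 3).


12182 | (1 << 3) = 12182 | 8 = 12190

12190


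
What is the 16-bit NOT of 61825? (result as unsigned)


~0b1111000110000001 = 0b111001111110 = 3710 (16-bit unsigned)

3710


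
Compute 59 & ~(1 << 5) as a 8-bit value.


59 & ~(1 << 5) = 27

27


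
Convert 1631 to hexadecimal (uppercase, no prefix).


1631 = 65F hex

65F


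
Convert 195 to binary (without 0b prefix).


195 = 11000011 in binary

11000011


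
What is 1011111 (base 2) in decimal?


1011111 in decimal = 95

95


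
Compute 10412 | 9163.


0b10100010101100 | 0b10001111001011 = 0b10101111101111 = 11247

11247


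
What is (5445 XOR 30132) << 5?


Step 1: 5445 ^ 30132 = 24817
Step 2: 24817 << 5 = 794144

794144


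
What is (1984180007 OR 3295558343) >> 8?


Step 1: 1984180007 | 3295558343 = 4134420455
Step 2: 4134420455 >> 8 = 16150079

16150079


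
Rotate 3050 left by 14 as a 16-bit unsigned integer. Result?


Rotate 0b101111101010 left by 14 (16-bit) = 0b1000001011111010 = 33530

33530


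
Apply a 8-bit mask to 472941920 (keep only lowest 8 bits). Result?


472941920 & 255 = 96

96


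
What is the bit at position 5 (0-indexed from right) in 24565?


0b101111111110101, position 5 = 1

1


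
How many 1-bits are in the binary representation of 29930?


0b111010011101010 has 9 set bits

9


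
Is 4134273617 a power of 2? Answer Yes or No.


0b11110110011011000000001001010001. Multiple bits set => No

No


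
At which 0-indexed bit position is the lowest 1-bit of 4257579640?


0b11111101110001011000001001111000. Lowest set bit at position 3

3


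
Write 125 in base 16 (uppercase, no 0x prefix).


125 = 7D hex

7D


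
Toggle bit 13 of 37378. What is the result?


37378 ^ (1 << 13) = 37378 ^ 8192 = 45570

45570


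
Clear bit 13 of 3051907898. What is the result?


3051907898 & ~(1 << 13) = 3051899706

3051899706


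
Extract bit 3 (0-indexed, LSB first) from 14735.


0b11100110001111, position 3 = 1

1


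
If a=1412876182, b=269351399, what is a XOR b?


1412876182 ^ 269351399 = 1144733297

1144733297


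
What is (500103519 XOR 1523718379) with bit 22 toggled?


Step 1: 500103519 ^ 1523718379 = 1193075124
Step 2: 1193075124 ^ (1 << 22) = 1193075124 ^ 4194304 = 1197269428

1197269428


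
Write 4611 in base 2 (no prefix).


4611 = 1001000000011 in binary

1001000000011


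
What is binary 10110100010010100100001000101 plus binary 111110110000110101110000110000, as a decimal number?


10110100010010100100001000101 + 111110110000110101110000110000 = 1010101010011001010010001110101 = 1431086197

1431086197


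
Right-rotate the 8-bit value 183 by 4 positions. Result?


Rotate 0b10110111 right by 4 (8-bit) = 0b1111011 = 123

123


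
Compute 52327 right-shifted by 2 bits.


0b1100110001100111 >> 2 = 0b11001100011001 = 13081

13081


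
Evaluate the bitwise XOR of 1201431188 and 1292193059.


0b1000111100111000110001010010100 ^ 0b1001101000001010100110100100011 = 0b1010100110010010111110110111 = 177811383

177811383


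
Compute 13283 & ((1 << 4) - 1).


13283 & 15 = 3

3


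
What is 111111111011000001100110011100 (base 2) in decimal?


111111111011000001100110011100 in decimal = 1072437660

1072437660


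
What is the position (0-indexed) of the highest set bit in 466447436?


0b11011110011010110110001001100. Highest set bit at position 28

28


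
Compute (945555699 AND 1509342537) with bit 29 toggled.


Step 1: 945555699 & 1509342537 = 408160321
Step 2: 408160321 ^ (1 << 29) = 408160321 ^ 536870912 = 945031233

945031233


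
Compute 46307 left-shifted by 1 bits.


0b1011010011100011 << 1 = 0b10110100111000110 = 92614

92614


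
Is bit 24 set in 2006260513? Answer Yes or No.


0b1110111100101010001101100100001, bit 24 = 1. Yes

Yes


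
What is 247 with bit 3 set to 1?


247 | (1 << 3) = 247 | 8 = 255

255


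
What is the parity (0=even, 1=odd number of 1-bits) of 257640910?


0b1111010110110100100111001110 has 17 ones => parity 1

1


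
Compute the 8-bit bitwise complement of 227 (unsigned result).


~0b11100011 = 0b11100 = 28 (8-bit unsigned)

28


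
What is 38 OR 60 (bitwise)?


0b100110 | 0b111100 = 0b111110 = 62

62


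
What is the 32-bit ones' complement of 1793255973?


1793255973 ^ 4294967295 = 2501711322

2501711322


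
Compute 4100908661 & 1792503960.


0b11110100011011101110011001110101 & 0b1101010110101110111000010011000 = 0b1100000010001100110000000010000 = 1615224848

1615224848


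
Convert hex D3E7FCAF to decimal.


D3E7FCAF hex = 3555196079 decimal

3555196079


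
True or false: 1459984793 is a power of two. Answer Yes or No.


0b1010111000001011001100110011001. Multiple bits set => No

No


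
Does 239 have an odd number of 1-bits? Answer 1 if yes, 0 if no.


0b11101111 has 7 ones => parity 1

1


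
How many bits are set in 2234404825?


0b10000101001011100100111111011001 has 17 set bits

17


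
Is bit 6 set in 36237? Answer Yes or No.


0b1000110110001101, bit 6 = 0. No

No


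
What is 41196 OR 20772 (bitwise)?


0b1010000011101100 | 0b101000100100100 = 0b1111000111101100 = 61932

61932


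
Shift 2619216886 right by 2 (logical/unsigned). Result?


0b10011100000111100001001111110110 >> 2 = 0b100111000001111000010011111101 = 654804221

654804221


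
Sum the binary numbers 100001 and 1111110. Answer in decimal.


100001 + 1111110 = 10011111 = 159

159


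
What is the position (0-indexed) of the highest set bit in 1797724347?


0b1101011001001110001100010111011. Highest set bit at position 30

30


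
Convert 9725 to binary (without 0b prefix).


9725 = 10010111111101 in binary

10010111111101


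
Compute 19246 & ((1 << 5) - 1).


19246 & 31 = 14

14


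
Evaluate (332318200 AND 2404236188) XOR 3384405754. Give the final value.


Step 1: 332318200 & 2404236188 = 55345560
Step 2: 55345560 ^ 3384405754 = 3405082466

3405082466


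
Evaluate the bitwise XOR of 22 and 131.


0b10110 ^ 0b10000011 = 0b10010101 = 149

149


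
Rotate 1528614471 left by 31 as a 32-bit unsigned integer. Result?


Rotate 0b1011011000111001100111001000111 left by 31 (32-bit) = 0b10101101100011100110011100100011 = 2911790883

2911790883


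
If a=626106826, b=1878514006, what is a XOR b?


626106826 ^ 1878514006 = 1252423836

1252423836


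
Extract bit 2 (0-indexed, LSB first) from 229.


0b11100101, position 2 = 1

1


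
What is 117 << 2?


0b1110101 << 2 = 0b111010100 = 468

468


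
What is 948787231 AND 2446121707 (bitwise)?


0b111000100011010101100000011111 & 0b10010001110011001101101011101011 = 0b10000100011000101100000001011 = 277633035

277633035


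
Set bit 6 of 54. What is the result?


54 | (1 << 6) = 54 | 64 = 118

118


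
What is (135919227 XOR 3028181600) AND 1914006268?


Step 1: 135919227 ^ 3028181600 = 3160904731
Step 2: 3160904731 & 1914006268 = 805634072

805634072


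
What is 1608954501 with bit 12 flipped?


1608954501 ^ (1 << 12) = 1608954501 ^ 4096 = 1608950405

1608950405
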